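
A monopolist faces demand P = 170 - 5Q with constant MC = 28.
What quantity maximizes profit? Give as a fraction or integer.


TR = P*Q = (170 - 5Q)Q = 170Q - 5Q^2
MR = dTR/dQ = 170 - 10Q
Set MR = MC:
170 - 10Q = 28
142 = 10Q
Q* = 142/10 = 71/5

71/5


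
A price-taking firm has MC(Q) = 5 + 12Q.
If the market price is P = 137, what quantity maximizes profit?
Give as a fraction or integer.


In perfect competition, profit is maximized where P = MC.
137 = 5 + 12Q
132 = 12Q
Q* = 132/12 = 11

11


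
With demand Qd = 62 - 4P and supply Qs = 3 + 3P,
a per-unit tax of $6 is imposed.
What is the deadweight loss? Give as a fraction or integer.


Pre-tax equilibrium quantity: Q* = 198/7
Post-tax equilibrium quantity: Q_tax = 18
Reduction in quantity: Q* - Q_tax = 72/7
DWL = (1/2) * tax * (Q* - Q_tax)
DWL = (1/2) * 6 * 72/7 = 216/7

216/7


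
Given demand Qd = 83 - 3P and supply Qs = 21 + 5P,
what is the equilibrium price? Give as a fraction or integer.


At equilibrium, Qd = Qs.
83 - 3P = 21 + 5P
83 - 21 = 3P + 5P
62 = 8P
P* = 62/8 = 31/4

31/4


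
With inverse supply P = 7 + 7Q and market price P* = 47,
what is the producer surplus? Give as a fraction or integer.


Minimum supply price (at Q=0): P_min = 7
Quantity supplied at P* = 47:
Q* = (47 - 7)/7 = 40/7
PS = (1/2) * Q* * (P* - P_min)
PS = (1/2) * 40/7 * (47 - 7)
PS = (1/2) * 40/7 * 40 = 800/7

800/7


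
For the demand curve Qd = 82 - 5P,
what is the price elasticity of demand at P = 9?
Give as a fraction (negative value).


dQ/dP = -5
At P = 9: Q = 82 - 5*9 = 37
E = (dQ/dP)(P/Q) = (-5)(9/37) = -45/37

-45/37


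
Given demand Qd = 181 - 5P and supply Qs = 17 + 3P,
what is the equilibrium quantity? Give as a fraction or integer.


First find equilibrium price:
181 - 5P = 17 + 3P
P* = 164/8 = 41/2
Then substitute into demand:
Q* = 181 - 5 * 41/2 = 157/2

157/2


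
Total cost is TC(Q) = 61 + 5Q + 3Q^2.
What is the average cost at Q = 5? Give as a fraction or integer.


TC(5) = 61 + 5*5 + 3*5^2
TC(5) = 61 + 25 + 75 = 161
AC = TC/Q = 161/5 = 161/5

161/5


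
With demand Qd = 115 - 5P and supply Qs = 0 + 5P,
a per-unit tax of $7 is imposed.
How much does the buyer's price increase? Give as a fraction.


With a per-unit tax, the buyer's price increase depends on relative slopes.
Supply slope: d = 5, Demand slope: b = 5
Buyer's price increase = d * tax / (b + d)
= 5 * 7 / (5 + 5)
= 35 / 10 = 7/2

7/2


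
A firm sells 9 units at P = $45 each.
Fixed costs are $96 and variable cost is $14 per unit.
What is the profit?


Total Revenue = P * Q = 45 * 9 = $405
Total Cost = FC + VC*Q = 96 + 14*9 = $222
Profit = TR - TC = 405 - 222 = $183

$183


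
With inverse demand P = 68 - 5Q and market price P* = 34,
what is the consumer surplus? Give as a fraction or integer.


Maximum willingness to pay (at Q=0): P_max = 68
Quantity demanded at P* = 34:
Q* = (68 - 34)/5 = 34/5
CS = (1/2) * Q* * (P_max - P*)
CS = (1/2) * 34/5 * (68 - 34)
CS = (1/2) * 34/5 * 34 = 578/5

578/5


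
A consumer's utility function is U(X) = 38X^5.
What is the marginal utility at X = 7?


MU = dU/dX = 38*5*X^(5-1)
MU = 190*X^4
At X = 7:
MU = 190 * 7^4
MU = 190 * 2401 = 456190

456190


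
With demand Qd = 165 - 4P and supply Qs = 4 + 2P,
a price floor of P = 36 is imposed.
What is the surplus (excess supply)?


At P = 36:
Qd = 165 - 4*36 = 21
Qs = 4 + 2*36 = 76
Surplus = Qs - Qd = 76 - 21 = 55

55


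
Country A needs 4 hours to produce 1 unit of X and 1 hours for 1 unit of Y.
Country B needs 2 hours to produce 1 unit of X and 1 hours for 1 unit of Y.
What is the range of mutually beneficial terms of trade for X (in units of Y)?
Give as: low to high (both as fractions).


Opportunity cost of X for Country A = hours_X / hours_Y = 4/1 = 4 units of Y
Opportunity cost of X for Country B = hours_X / hours_Y = 2/1 = 2 units of Y
Terms of trade must be between the two opportunity costs.
Range: 2 to 4

2 to 4


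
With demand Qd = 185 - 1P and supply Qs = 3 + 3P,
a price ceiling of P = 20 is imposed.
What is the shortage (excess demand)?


At P = 20:
Qd = 185 - 1*20 = 165
Qs = 3 + 3*20 = 63
Shortage = Qd - Qs = 165 - 63 = 102

102


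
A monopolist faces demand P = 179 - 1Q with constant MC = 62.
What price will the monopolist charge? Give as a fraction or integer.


MR = 179 - 2Q
Set MR = MC: 179 - 2Q = 62
Q* = 117/2
Substitute into demand:
P* = 179 - 1*117/2 = 241/2

241/2


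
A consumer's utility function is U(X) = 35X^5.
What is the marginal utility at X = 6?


MU = dU/dX = 35*5*X^(5-1)
MU = 175*X^4
At X = 6:
MU = 175 * 6^4
MU = 175 * 1296 = 226800

226800


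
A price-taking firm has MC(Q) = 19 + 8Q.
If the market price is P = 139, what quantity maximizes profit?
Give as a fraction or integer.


In perfect competition, profit is maximized where P = MC.
139 = 19 + 8Q
120 = 8Q
Q* = 120/8 = 15

15


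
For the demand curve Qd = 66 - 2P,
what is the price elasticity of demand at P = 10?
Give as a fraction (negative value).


dQ/dP = -2
At P = 10: Q = 66 - 2*10 = 46
E = (dQ/dP)(P/Q) = (-2)(10/46) = -10/23

-10/23


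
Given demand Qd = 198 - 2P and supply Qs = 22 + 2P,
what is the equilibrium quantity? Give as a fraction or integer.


First find equilibrium price:
198 - 2P = 22 + 2P
P* = 176/4 = 44
Then substitute into demand:
Q* = 198 - 2 * 44 = 110

110


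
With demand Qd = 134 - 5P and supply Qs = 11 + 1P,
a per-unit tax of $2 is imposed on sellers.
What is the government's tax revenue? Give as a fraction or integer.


With tax on sellers, new supply: Qs' = 11 + 1(P - 2)
= 9 + 1P
New equilibrium quantity:
Q_new = 179/6
Tax revenue = tax * Q_new = 2 * 179/6 = 179/3

179/3


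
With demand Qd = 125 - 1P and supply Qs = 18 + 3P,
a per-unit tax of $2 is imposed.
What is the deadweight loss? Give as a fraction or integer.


Pre-tax equilibrium quantity: Q* = 393/4
Post-tax equilibrium quantity: Q_tax = 387/4
Reduction in quantity: Q* - Q_tax = 3/2
DWL = (1/2) * tax * (Q* - Q_tax)
DWL = (1/2) * 2 * 3/2 = 3/2

3/2


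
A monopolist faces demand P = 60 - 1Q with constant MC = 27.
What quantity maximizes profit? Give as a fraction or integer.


TR = P*Q = (60 - 1Q)Q = 60Q - 1Q^2
MR = dTR/dQ = 60 - 2Q
Set MR = MC:
60 - 2Q = 27
33 = 2Q
Q* = 33/2 = 33/2

33/2


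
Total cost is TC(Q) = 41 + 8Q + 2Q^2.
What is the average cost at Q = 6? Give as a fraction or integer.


TC(6) = 41 + 8*6 + 2*6^2
TC(6) = 41 + 48 + 72 = 161
AC = TC/Q = 161/6 = 161/6

161/6


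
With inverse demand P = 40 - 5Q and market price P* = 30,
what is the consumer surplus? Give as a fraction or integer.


Maximum willingness to pay (at Q=0): P_max = 40
Quantity demanded at P* = 30:
Q* = (40 - 30)/5 = 2
CS = (1/2) * Q* * (P_max - P*)
CS = (1/2) * 2 * (40 - 30)
CS = (1/2) * 2 * 10 = 10

10


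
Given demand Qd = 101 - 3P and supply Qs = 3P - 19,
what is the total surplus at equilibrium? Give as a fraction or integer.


Find equilibrium: 101 - 3P = 3P - 19
101 + 19 = 6P
P* = 120/6 = 20
Q* = 3*20 - 19 = 41
Inverse demand: P = 101/3 - Q/3, so P_max = 101/3
Inverse supply: P = 19/3 + Q/3, so P_min = 19/3
CS = (1/2) * 41 * (101/3 - 20) = 1681/6
PS = (1/2) * 41 * (20 - 19/3) = 1681/6
TS = CS + PS = 1681/6 + 1681/6 = 1681/3

1681/3


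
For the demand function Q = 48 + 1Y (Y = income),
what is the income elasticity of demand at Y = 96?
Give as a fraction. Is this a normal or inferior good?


dQ/dY = 1
At Y = 96: Q = 48 + 1*96 = 144
Ey = (dQ/dY)(Y/Q) = 1 * 96 / 144 = 2/3
Since Ey > 0, this is a normal good.

2/3 (normal good)


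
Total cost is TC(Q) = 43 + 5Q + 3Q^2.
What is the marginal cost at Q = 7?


MC = dTC/dQ = 5 + 2*3*Q
At Q = 7:
MC = 5 + 6*7
MC = 5 + 42 = 47

47


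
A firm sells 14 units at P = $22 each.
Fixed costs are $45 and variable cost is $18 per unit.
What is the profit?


Total Revenue = P * Q = 22 * 14 = $308
Total Cost = FC + VC*Q = 45 + 18*14 = $297
Profit = TR - TC = 308 - 297 = $11

$11


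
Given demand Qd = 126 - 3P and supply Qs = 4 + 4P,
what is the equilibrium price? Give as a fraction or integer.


At equilibrium, Qd = Qs.
126 - 3P = 4 + 4P
126 - 4 = 3P + 4P
122 = 7P
P* = 122/7 = 122/7

122/7


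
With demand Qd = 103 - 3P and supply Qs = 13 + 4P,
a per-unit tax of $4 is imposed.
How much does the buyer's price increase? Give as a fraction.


With a per-unit tax, the buyer's price increase depends on relative slopes.
Supply slope: d = 4, Demand slope: b = 3
Buyer's price increase = d * tax / (b + d)
= 4 * 4 / (3 + 4)
= 16 / 7 = 16/7

16/7


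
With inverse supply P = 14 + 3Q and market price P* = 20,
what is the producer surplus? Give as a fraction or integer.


Minimum supply price (at Q=0): P_min = 14
Quantity supplied at P* = 20:
Q* = (20 - 14)/3 = 2
PS = (1/2) * Q* * (P* - P_min)
PS = (1/2) * 2 * (20 - 14)
PS = (1/2) * 2 * 6 = 6

6


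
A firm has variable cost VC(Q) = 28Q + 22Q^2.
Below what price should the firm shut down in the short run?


AVC(Q) = VC(Q)/Q = 28 + 22Q
AVC is increasing in Q, so minimum AVC is at Q -> 0+.
Min AVC = 28
The firm should shut down if P < 28.

28


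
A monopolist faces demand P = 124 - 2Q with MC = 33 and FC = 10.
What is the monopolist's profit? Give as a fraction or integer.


MR = MC: 124 - 4Q = 33
Q* = 91/4
P* = 124 - 2*91/4 = 157/2
Profit = (P* - MC)*Q* - FC
= (157/2 - 33)*91/4 - 10
= 91/2*91/4 - 10
= 8281/8 - 10 = 8201/8

8201/8


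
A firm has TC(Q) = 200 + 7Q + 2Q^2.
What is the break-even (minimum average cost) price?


AC(Q) = 200/Q + 7 + 2Q
To minimize: dAC/dQ = -200/Q^2 + 2 = 0
Q^2 = 200/2 = 100
Q* = 10
Min AC = 200/10 + 7 + 2*10
Min AC = 20 + 7 + 20 = 47

47


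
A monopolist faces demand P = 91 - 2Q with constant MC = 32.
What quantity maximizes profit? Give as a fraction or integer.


TR = P*Q = (91 - 2Q)Q = 91Q - 2Q^2
MR = dTR/dQ = 91 - 4Q
Set MR = MC:
91 - 4Q = 32
59 = 4Q
Q* = 59/4 = 59/4

59/4


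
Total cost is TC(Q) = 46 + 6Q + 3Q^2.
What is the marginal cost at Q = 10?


MC = dTC/dQ = 6 + 2*3*Q
At Q = 10:
MC = 6 + 6*10
MC = 6 + 60 = 66

66


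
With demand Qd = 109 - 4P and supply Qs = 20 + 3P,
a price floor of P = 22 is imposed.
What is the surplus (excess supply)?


At P = 22:
Qd = 109 - 4*22 = 21
Qs = 20 + 3*22 = 86
Surplus = Qs - Qd = 86 - 21 = 65

65


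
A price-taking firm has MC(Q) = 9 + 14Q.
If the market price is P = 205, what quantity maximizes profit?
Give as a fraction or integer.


In perfect competition, profit is maximized where P = MC.
205 = 9 + 14Q
196 = 14Q
Q* = 196/14 = 14

14


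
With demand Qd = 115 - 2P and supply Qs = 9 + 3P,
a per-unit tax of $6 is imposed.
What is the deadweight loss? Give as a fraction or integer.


Pre-tax equilibrium quantity: Q* = 363/5
Post-tax equilibrium quantity: Q_tax = 327/5
Reduction in quantity: Q* - Q_tax = 36/5
DWL = (1/2) * tax * (Q* - Q_tax)
DWL = (1/2) * 6 * 36/5 = 108/5

108/5


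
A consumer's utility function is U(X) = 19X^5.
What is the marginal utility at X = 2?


MU = dU/dX = 19*5*X^(5-1)
MU = 95*X^4
At X = 2:
MU = 95 * 2^4
MU = 95 * 16 = 1520

1520


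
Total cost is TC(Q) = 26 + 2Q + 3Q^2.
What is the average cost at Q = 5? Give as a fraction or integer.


TC(5) = 26 + 2*5 + 3*5^2
TC(5) = 26 + 10 + 75 = 111
AC = TC/Q = 111/5 = 111/5

111/5


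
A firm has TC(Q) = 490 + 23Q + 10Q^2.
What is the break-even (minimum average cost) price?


AC(Q) = 490/Q + 23 + 10Q
To minimize: dAC/dQ = -490/Q^2 + 10 = 0
Q^2 = 490/10 = 49
Q* = 7
Min AC = 490/7 + 23 + 10*7
Min AC = 70 + 23 + 70 = 163

163


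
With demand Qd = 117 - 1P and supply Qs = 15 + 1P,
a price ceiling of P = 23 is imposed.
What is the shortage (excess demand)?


At P = 23:
Qd = 117 - 1*23 = 94
Qs = 15 + 1*23 = 38
Shortage = Qd - Qs = 94 - 38 = 56

56


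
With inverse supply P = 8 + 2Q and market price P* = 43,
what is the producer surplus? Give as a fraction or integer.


Minimum supply price (at Q=0): P_min = 8
Quantity supplied at P* = 43:
Q* = (43 - 8)/2 = 35/2
PS = (1/2) * Q* * (P* - P_min)
PS = (1/2) * 35/2 * (43 - 8)
PS = (1/2) * 35/2 * 35 = 1225/4

1225/4


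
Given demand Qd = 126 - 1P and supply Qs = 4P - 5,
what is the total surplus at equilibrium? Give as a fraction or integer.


Find equilibrium: 126 - 1P = 4P - 5
126 + 5 = 5P
P* = 131/5 = 131/5
Q* = 4*131/5 - 5 = 499/5
Inverse demand: P = 126 - Q/1, so P_max = 126
Inverse supply: P = 5/4 + Q/4, so P_min = 5/4
CS = (1/2) * 499/5 * (126 - 131/5) = 249001/50
PS = (1/2) * 499/5 * (131/5 - 5/4) = 249001/200
TS = CS + PS = 249001/50 + 249001/200 = 249001/40

249001/40


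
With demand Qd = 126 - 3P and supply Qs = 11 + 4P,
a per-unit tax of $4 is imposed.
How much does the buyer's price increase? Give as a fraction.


With a per-unit tax, the buyer's price increase depends on relative slopes.
Supply slope: d = 4, Demand slope: b = 3
Buyer's price increase = d * tax / (b + d)
= 4 * 4 / (3 + 4)
= 16 / 7 = 16/7

16/7


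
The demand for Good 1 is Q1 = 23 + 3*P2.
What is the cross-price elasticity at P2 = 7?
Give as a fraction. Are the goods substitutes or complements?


dQ1/dP2 = 3
At P2 = 7: Q1 = 23 + 3*7 = 44
Exy = (dQ1/dP2)(P2/Q1) = 3 * 7 / 44 = 21/44
Since Exy > 0, the goods are substitutes.

21/44 (substitutes)


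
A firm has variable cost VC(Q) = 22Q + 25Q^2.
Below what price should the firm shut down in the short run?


AVC(Q) = VC(Q)/Q = 22 + 25Q
AVC is increasing in Q, so minimum AVC is at Q -> 0+.
Min AVC = 22
The firm should shut down if P < 22.

22


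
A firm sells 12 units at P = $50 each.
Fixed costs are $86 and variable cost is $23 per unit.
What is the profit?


Total Revenue = P * Q = 50 * 12 = $600
Total Cost = FC + VC*Q = 86 + 23*12 = $362
Profit = TR - TC = 600 - 362 = $238

$238


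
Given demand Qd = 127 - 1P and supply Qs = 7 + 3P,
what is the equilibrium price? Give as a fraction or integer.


At equilibrium, Qd = Qs.
127 - 1P = 7 + 3P
127 - 7 = 1P + 3P
120 = 4P
P* = 120/4 = 30

30


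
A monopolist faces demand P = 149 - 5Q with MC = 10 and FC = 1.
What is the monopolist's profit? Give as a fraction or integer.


MR = MC: 149 - 10Q = 10
Q* = 139/10
P* = 149 - 5*139/10 = 159/2
Profit = (P* - MC)*Q* - FC
= (159/2 - 10)*139/10 - 1
= 139/2*139/10 - 1
= 19321/20 - 1 = 19301/20

19301/20


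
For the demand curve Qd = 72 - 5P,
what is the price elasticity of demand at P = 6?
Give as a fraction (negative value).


dQ/dP = -5
At P = 6: Q = 72 - 5*6 = 42
E = (dQ/dP)(P/Q) = (-5)(6/42) = -5/7

-5/7


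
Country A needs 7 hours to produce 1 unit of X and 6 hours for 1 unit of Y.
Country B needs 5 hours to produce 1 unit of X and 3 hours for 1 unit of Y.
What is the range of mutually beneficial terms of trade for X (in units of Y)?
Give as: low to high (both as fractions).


Opportunity cost of X for Country A = hours_X / hours_Y = 7/6 = 7/6 units of Y
Opportunity cost of X for Country B = hours_X / hours_Y = 5/3 = 5/3 units of Y
Terms of trade must be between the two opportunity costs.
Range: 7/6 to 5/3

7/6 to 5/3


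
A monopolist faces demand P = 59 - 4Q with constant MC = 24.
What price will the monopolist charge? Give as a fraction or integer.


MR = 59 - 8Q
Set MR = MC: 59 - 8Q = 24
Q* = 35/8
Substitute into demand:
P* = 59 - 4*35/8 = 83/2

83/2


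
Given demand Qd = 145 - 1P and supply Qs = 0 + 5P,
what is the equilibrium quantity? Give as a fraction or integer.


First find equilibrium price:
145 - 1P = 0 + 5P
P* = 145/6 = 145/6
Then substitute into demand:
Q* = 145 - 1 * 145/6 = 725/6

725/6


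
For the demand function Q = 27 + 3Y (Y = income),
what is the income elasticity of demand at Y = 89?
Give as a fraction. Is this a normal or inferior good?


dQ/dY = 3
At Y = 89: Q = 27 + 3*89 = 294
Ey = (dQ/dY)(Y/Q) = 3 * 89 / 294 = 89/98
Since Ey > 0, this is a normal good.

89/98 (normal good)


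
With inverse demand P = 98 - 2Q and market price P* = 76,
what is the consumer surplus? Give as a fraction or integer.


Maximum willingness to pay (at Q=0): P_max = 98
Quantity demanded at P* = 76:
Q* = (98 - 76)/2 = 11
CS = (1/2) * Q* * (P_max - P*)
CS = (1/2) * 11 * (98 - 76)
CS = (1/2) * 11 * 22 = 121

121


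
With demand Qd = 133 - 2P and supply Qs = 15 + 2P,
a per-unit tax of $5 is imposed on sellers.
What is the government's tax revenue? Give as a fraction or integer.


With tax on sellers, new supply: Qs' = 15 + 2(P - 5)
= 5 + 2P
New equilibrium quantity:
Q_new = 69
Tax revenue = tax * Q_new = 5 * 69 = 345

345


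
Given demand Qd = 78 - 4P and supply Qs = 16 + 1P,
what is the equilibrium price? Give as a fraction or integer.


At equilibrium, Qd = Qs.
78 - 4P = 16 + 1P
78 - 16 = 4P + 1P
62 = 5P
P* = 62/5 = 62/5

62/5


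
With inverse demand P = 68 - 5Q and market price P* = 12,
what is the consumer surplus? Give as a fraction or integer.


Maximum willingness to pay (at Q=0): P_max = 68
Quantity demanded at P* = 12:
Q* = (68 - 12)/5 = 56/5
CS = (1/2) * Q* * (P_max - P*)
CS = (1/2) * 56/5 * (68 - 12)
CS = (1/2) * 56/5 * 56 = 1568/5

1568/5


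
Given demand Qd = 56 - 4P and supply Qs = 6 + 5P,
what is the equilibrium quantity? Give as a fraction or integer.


First find equilibrium price:
56 - 4P = 6 + 5P
P* = 50/9 = 50/9
Then substitute into demand:
Q* = 56 - 4 * 50/9 = 304/9

304/9


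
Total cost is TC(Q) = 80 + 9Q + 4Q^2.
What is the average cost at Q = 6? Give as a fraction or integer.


TC(6) = 80 + 9*6 + 4*6^2
TC(6) = 80 + 54 + 144 = 278
AC = TC/Q = 278/6 = 139/3

139/3


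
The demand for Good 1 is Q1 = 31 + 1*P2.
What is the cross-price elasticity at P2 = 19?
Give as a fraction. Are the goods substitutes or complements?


dQ1/dP2 = 1
At P2 = 19: Q1 = 31 + 1*19 = 50
Exy = (dQ1/dP2)(P2/Q1) = 1 * 19 / 50 = 19/50
Since Exy > 0, the goods are substitutes.

19/50 (substitutes)


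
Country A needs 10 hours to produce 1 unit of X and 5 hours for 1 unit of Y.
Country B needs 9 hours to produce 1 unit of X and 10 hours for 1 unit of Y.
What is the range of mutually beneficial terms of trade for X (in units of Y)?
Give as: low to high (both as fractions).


Opportunity cost of X for Country A = hours_X / hours_Y = 10/5 = 2 units of Y
Opportunity cost of X for Country B = hours_X / hours_Y = 9/10 = 9/10 units of Y
Terms of trade must be between the two opportunity costs.
Range: 9/10 to 2

9/10 to 2


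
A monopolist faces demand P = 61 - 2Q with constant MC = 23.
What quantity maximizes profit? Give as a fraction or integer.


TR = P*Q = (61 - 2Q)Q = 61Q - 2Q^2
MR = dTR/dQ = 61 - 4Q
Set MR = MC:
61 - 4Q = 23
38 = 4Q
Q* = 38/4 = 19/2

19/2


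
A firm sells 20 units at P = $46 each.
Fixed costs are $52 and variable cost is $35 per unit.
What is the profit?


Total Revenue = P * Q = 46 * 20 = $920
Total Cost = FC + VC*Q = 52 + 35*20 = $752
Profit = TR - TC = 920 - 752 = $168

$168


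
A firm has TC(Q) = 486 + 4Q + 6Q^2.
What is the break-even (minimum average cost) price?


AC(Q) = 486/Q + 4 + 6Q
To minimize: dAC/dQ = -486/Q^2 + 6 = 0
Q^2 = 486/6 = 81
Q* = 9
Min AC = 486/9 + 4 + 6*9
Min AC = 54 + 4 + 54 = 112

112


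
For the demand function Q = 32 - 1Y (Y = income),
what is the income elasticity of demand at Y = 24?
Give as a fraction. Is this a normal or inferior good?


dQ/dY = -1
At Y = 24: Q = 32 - 1*24 = 8
Ey = (dQ/dY)(Y/Q) = -1 * 24 / 8 = -3
Since Ey < 0, this is a inferior good.

-3 (inferior good)


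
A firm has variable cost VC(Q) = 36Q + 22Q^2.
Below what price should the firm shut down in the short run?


AVC(Q) = VC(Q)/Q = 36 + 22Q
AVC is increasing in Q, so minimum AVC is at Q -> 0+.
Min AVC = 36
The firm should shut down if P < 36.

36


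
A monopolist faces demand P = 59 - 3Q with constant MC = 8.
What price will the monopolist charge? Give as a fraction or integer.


MR = 59 - 6Q
Set MR = MC: 59 - 6Q = 8
Q* = 17/2
Substitute into demand:
P* = 59 - 3*17/2 = 67/2

67/2


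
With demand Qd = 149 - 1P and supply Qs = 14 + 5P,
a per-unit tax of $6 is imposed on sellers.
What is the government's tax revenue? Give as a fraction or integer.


With tax on sellers, new supply: Qs' = 14 + 5(P - 6)
= 5P - 16
New equilibrium quantity:
Q_new = 243/2
Tax revenue = tax * Q_new = 6 * 243/2 = 729

729


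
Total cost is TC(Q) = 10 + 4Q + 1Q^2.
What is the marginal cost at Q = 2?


MC = dTC/dQ = 4 + 2*1*Q
At Q = 2:
MC = 4 + 2*2
MC = 4 + 4 = 8

8


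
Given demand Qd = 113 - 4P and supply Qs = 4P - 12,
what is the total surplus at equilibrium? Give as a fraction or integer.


Find equilibrium: 113 - 4P = 4P - 12
113 + 12 = 8P
P* = 125/8 = 125/8
Q* = 4*125/8 - 12 = 101/2
Inverse demand: P = 113/4 - Q/4, so P_max = 113/4
Inverse supply: P = 3 + Q/4, so P_min = 3
CS = (1/2) * 101/2 * (113/4 - 125/8) = 10201/32
PS = (1/2) * 101/2 * (125/8 - 3) = 10201/32
TS = CS + PS = 10201/32 + 10201/32 = 10201/16

10201/16


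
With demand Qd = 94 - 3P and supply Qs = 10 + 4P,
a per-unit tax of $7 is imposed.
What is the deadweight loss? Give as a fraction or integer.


Pre-tax equilibrium quantity: Q* = 58
Post-tax equilibrium quantity: Q_tax = 46
Reduction in quantity: Q* - Q_tax = 12
DWL = (1/2) * tax * (Q* - Q_tax)
DWL = (1/2) * 7 * 12 = 42

42


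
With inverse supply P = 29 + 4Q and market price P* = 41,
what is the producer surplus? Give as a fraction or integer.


Minimum supply price (at Q=0): P_min = 29
Quantity supplied at P* = 41:
Q* = (41 - 29)/4 = 3
PS = (1/2) * Q* * (P* - P_min)
PS = (1/2) * 3 * (41 - 29)
PS = (1/2) * 3 * 12 = 18

18


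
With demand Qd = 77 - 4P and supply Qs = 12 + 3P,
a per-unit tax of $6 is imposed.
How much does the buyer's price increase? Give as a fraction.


With a per-unit tax, the buyer's price increase depends on relative slopes.
Supply slope: d = 3, Demand slope: b = 4
Buyer's price increase = d * tax / (b + d)
= 3 * 6 / (4 + 3)
= 18 / 7 = 18/7

18/7


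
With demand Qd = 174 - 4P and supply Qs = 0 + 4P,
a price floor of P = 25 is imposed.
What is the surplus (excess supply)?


At P = 25:
Qd = 174 - 4*25 = 74
Qs = 0 + 4*25 = 100
Surplus = Qs - Qd = 100 - 74 = 26

26


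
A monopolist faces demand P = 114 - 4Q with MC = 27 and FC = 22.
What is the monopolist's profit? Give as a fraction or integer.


MR = MC: 114 - 8Q = 27
Q* = 87/8
P* = 114 - 4*87/8 = 141/2
Profit = (P* - MC)*Q* - FC
= (141/2 - 27)*87/8 - 22
= 87/2*87/8 - 22
= 7569/16 - 22 = 7217/16

7217/16


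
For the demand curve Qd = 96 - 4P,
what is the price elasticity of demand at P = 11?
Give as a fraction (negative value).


dQ/dP = -4
At P = 11: Q = 96 - 4*11 = 52
E = (dQ/dP)(P/Q) = (-4)(11/52) = -11/13

-11/13


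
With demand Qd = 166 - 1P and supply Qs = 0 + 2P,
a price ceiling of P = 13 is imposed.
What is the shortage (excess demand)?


At P = 13:
Qd = 166 - 1*13 = 153
Qs = 0 + 2*13 = 26
Shortage = Qd - Qs = 153 - 26 = 127

127


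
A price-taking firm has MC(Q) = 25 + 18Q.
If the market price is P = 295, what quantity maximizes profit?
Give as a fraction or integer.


In perfect competition, profit is maximized where P = MC.
295 = 25 + 18Q
270 = 18Q
Q* = 270/18 = 15

15


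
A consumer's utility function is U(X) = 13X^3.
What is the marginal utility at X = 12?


MU = dU/dX = 13*3*X^(3-1)
MU = 39*X^2
At X = 12:
MU = 39 * 12^2
MU = 39 * 144 = 5616

5616


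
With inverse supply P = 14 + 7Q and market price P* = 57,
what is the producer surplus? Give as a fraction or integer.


Minimum supply price (at Q=0): P_min = 14
Quantity supplied at P* = 57:
Q* = (57 - 14)/7 = 43/7
PS = (1/2) * Q* * (P* - P_min)
PS = (1/2) * 43/7 * (57 - 14)
PS = (1/2) * 43/7 * 43 = 1849/14

1849/14


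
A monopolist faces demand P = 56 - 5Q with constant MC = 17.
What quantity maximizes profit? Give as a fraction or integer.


TR = P*Q = (56 - 5Q)Q = 56Q - 5Q^2
MR = dTR/dQ = 56 - 10Q
Set MR = MC:
56 - 10Q = 17
39 = 10Q
Q* = 39/10 = 39/10

39/10


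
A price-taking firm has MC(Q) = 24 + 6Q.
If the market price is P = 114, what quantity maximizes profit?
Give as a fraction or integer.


In perfect competition, profit is maximized where P = MC.
114 = 24 + 6Q
90 = 6Q
Q* = 90/6 = 15

15


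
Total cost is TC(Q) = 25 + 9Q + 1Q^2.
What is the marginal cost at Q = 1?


MC = dTC/dQ = 9 + 2*1*Q
At Q = 1:
MC = 9 + 2*1
MC = 9 + 2 = 11

11


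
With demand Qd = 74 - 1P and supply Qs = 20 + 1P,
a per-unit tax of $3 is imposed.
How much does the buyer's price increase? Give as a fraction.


With a per-unit tax, the buyer's price increase depends on relative slopes.
Supply slope: d = 1, Demand slope: b = 1
Buyer's price increase = d * tax / (b + d)
= 1 * 3 / (1 + 1)
= 3 / 2 = 3/2

3/2


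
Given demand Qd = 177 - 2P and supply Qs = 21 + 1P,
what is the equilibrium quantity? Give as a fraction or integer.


First find equilibrium price:
177 - 2P = 21 + 1P
P* = 156/3 = 52
Then substitute into demand:
Q* = 177 - 2 * 52 = 73

73


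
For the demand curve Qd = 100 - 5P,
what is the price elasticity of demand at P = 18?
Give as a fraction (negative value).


dQ/dP = -5
At P = 18: Q = 100 - 5*18 = 10
E = (dQ/dP)(P/Q) = (-5)(18/10) = -9

-9


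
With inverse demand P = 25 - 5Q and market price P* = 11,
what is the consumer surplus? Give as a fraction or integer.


Maximum willingness to pay (at Q=0): P_max = 25
Quantity demanded at P* = 11:
Q* = (25 - 11)/5 = 14/5
CS = (1/2) * Q* * (P_max - P*)
CS = (1/2) * 14/5 * (25 - 11)
CS = (1/2) * 14/5 * 14 = 98/5

98/5


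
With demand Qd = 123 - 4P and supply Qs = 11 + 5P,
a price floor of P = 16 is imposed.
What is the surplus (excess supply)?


At P = 16:
Qd = 123 - 4*16 = 59
Qs = 11 + 5*16 = 91
Surplus = Qs - Qd = 91 - 59 = 32

32


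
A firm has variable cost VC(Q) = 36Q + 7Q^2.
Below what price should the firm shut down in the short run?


AVC(Q) = VC(Q)/Q = 36 + 7Q
AVC is increasing in Q, so minimum AVC is at Q -> 0+.
Min AVC = 36
The firm should shut down if P < 36.

36


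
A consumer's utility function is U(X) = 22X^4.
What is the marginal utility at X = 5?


MU = dU/dX = 22*4*X^(4-1)
MU = 88*X^3
At X = 5:
MU = 88 * 5^3
MU = 88 * 125 = 11000

11000


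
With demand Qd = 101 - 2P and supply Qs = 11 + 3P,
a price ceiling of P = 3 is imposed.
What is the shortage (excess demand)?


At P = 3:
Qd = 101 - 2*3 = 95
Qs = 11 + 3*3 = 20
Shortage = Qd - Qs = 95 - 20 = 75

75


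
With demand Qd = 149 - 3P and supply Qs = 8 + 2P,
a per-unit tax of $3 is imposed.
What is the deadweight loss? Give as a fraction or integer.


Pre-tax equilibrium quantity: Q* = 322/5
Post-tax equilibrium quantity: Q_tax = 304/5
Reduction in quantity: Q* - Q_tax = 18/5
DWL = (1/2) * tax * (Q* - Q_tax)
DWL = (1/2) * 3 * 18/5 = 27/5

27/5


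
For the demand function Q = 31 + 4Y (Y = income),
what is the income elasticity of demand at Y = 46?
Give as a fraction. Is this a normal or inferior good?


dQ/dY = 4
At Y = 46: Q = 31 + 4*46 = 215
Ey = (dQ/dY)(Y/Q) = 4 * 46 / 215 = 184/215
Since Ey > 0, this is a normal good.

184/215 (normal good)


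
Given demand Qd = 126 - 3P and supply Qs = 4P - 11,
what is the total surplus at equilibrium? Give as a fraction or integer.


Find equilibrium: 126 - 3P = 4P - 11
126 + 11 = 7P
P* = 137/7 = 137/7
Q* = 4*137/7 - 11 = 471/7
Inverse demand: P = 42 - Q/3, so P_max = 42
Inverse supply: P = 11/4 + Q/4, so P_min = 11/4
CS = (1/2) * 471/7 * (42 - 137/7) = 73947/98
PS = (1/2) * 471/7 * (137/7 - 11/4) = 221841/392
TS = CS + PS = 73947/98 + 221841/392 = 73947/56

73947/56


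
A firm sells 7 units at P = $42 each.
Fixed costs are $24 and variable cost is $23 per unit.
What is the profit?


Total Revenue = P * Q = 42 * 7 = $294
Total Cost = FC + VC*Q = 24 + 23*7 = $185
Profit = TR - TC = 294 - 185 = $109

$109


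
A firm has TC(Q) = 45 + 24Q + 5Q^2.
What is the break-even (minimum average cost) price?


AC(Q) = 45/Q + 24 + 5Q
To minimize: dAC/dQ = -45/Q^2 + 5 = 0
Q^2 = 45/5 = 9
Q* = 3
Min AC = 45/3 + 24 + 5*3
Min AC = 15 + 24 + 15 = 54

54


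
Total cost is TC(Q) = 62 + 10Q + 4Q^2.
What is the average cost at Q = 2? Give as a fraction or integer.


TC(2) = 62 + 10*2 + 4*2^2
TC(2) = 62 + 20 + 16 = 98
AC = TC/Q = 98/2 = 49

49


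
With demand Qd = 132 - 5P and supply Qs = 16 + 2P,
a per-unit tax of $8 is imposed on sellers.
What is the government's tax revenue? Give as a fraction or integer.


With tax on sellers, new supply: Qs' = 16 + 2(P - 8)
= 0 + 2P
New equilibrium quantity:
Q_new = 264/7
Tax revenue = tax * Q_new = 8 * 264/7 = 2112/7

2112/7


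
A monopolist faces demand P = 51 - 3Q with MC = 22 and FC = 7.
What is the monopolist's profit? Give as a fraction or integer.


MR = MC: 51 - 6Q = 22
Q* = 29/6
P* = 51 - 3*29/6 = 73/2
Profit = (P* - MC)*Q* - FC
= (73/2 - 22)*29/6 - 7
= 29/2*29/6 - 7
= 841/12 - 7 = 757/12

757/12


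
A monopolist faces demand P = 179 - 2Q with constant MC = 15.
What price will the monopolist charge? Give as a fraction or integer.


MR = 179 - 4Q
Set MR = MC: 179 - 4Q = 15
Q* = 41
Substitute into demand:
P* = 179 - 2*41 = 97

97


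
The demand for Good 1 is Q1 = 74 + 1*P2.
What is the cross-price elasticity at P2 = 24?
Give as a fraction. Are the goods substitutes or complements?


dQ1/dP2 = 1
At P2 = 24: Q1 = 74 + 1*24 = 98
Exy = (dQ1/dP2)(P2/Q1) = 1 * 24 / 98 = 12/49
Since Exy > 0, the goods are substitutes.

12/49 (substitutes)


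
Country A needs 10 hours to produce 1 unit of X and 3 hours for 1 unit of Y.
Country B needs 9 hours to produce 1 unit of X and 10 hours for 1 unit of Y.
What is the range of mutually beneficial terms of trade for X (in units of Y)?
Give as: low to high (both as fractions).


Opportunity cost of X for Country A = hours_X / hours_Y = 10/3 = 10/3 units of Y
Opportunity cost of X for Country B = hours_X / hours_Y = 9/10 = 9/10 units of Y
Terms of trade must be between the two opportunity costs.
Range: 9/10 to 10/3

9/10 to 10/3


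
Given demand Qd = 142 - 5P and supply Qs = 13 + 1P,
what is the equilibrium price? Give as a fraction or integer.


At equilibrium, Qd = Qs.
142 - 5P = 13 + 1P
142 - 13 = 5P + 1P
129 = 6P
P* = 129/6 = 43/2

43/2


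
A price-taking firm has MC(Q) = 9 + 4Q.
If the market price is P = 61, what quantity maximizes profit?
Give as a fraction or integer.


In perfect competition, profit is maximized where P = MC.
61 = 9 + 4Q
52 = 4Q
Q* = 52/4 = 13

13


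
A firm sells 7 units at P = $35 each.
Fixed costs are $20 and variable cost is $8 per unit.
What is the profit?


Total Revenue = P * Q = 35 * 7 = $245
Total Cost = FC + VC*Q = 20 + 8*7 = $76
Profit = TR - TC = 245 - 76 = $169

$169


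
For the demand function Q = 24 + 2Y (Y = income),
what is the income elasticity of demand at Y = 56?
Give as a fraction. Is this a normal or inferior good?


dQ/dY = 2
At Y = 56: Q = 24 + 2*56 = 136
Ey = (dQ/dY)(Y/Q) = 2 * 56 / 136 = 14/17
Since Ey > 0, this is a normal good.

14/17 (normal good)


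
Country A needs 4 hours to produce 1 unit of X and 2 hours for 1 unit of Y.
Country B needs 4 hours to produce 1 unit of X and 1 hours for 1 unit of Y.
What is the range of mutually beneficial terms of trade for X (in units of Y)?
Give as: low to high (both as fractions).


Opportunity cost of X for Country A = hours_X / hours_Y = 4/2 = 2 units of Y
Opportunity cost of X for Country B = hours_X / hours_Y = 4/1 = 4 units of Y
Terms of trade must be between the two opportunity costs.
Range: 2 to 4

2 to 4


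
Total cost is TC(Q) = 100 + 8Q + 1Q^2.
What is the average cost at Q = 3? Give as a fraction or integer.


TC(3) = 100 + 8*3 + 1*3^2
TC(3) = 100 + 24 + 9 = 133
AC = TC/Q = 133/3 = 133/3

133/3


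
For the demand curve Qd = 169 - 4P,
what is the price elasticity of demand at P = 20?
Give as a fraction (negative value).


dQ/dP = -4
At P = 20: Q = 169 - 4*20 = 89
E = (dQ/dP)(P/Q) = (-4)(20/89) = -80/89

-80/89


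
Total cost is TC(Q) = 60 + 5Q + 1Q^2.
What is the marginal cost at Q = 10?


MC = dTC/dQ = 5 + 2*1*Q
At Q = 10:
MC = 5 + 2*10
MC = 5 + 20 = 25

25


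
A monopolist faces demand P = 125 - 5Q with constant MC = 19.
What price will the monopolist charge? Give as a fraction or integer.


MR = 125 - 10Q
Set MR = MC: 125 - 10Q = 19
Q* = 53/5
Substitute into demand:
P* = 125 - 5*53/5 = 72

72


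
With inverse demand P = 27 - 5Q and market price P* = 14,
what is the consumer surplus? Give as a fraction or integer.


Maximum willingness to pay (at Q=0): P_max = 27
Quantity demanded at P* = 14:
Q* = (27 - 14)/5 = 13/5
CS = (1/2) * Q* * (P_max - P*)
CS = (1/2) * 13/5 * (27 - 14)
CS = (1/2) * 13/5 * 13 = 169/10

169/10


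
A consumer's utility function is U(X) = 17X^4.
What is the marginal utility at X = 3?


MU = dU/dX = 17*4*X^(4-1)
MU = 68*X^3
At X = 3:
MU = 68 * 3^3
MU = 68 * 27 = 1836

1836


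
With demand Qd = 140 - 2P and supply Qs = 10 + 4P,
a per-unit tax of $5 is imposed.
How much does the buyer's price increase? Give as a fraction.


With a per-unit tax, the buyer's price increase depends on relative slopes.
Supply slope: d = 4, Demand slope: b = 2
Buyer's price increase = d * tax / (b + d)
= 4 * 5 / (2 + 4)
= 20 / 6 = 10/3

10/3


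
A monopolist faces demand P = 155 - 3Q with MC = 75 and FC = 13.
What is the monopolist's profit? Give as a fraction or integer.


MR = MC: 155 - 6Q = 75
Q* = 40/3
P* = 155 - 3*40/3 = 115
Profit = (P* - MC)*Q* - FC
= (115 - 75)*40/3 - 13
= 40*40/3 - 13
= 1600/3 - 13 = 1561/3

1561/3


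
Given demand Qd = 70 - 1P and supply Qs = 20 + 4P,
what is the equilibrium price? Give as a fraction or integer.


At equilibrium, Qd = Qs.
70 - 1P = 20 + 4P
70 - 20 = 1P + 4P
50 = 5P
P* = 50/5 = 10

10


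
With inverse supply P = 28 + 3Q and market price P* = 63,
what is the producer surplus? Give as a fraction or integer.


Minimum supply price (at Q=0): P_min = 28
Quantity supplied at P* = 63:
Q* = (63 - 28)/3 = 35/3
PS = (1/2) * Q* * (P* - P_min)
PS = (1/2) * 35/3 * (63 - 28)
PS = (1/2) * 35/3 * 35 = 1225/6

1225/6


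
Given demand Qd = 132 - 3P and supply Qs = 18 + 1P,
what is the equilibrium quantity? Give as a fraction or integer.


First find equilibrium price:
132 - 3P = 18 + 1P
P* = 114/4 = 57/2
Then substitute into demand:
Q* = 132 - 3 * 57/2 = 93/2

93/2


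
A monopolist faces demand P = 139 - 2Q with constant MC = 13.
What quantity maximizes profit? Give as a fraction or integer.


TR = P*Q = (139 - 2Q)Q = 139Q - 2Q^2
MR = dTR/dQ = 139 - 4Q
Set MR = MC:
139 - 4Q = 13
126 = 4Q
Q* = 126/4 = 63/2

63/2


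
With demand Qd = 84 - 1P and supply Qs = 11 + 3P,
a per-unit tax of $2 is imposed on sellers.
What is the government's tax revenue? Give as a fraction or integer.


With tax on sellers, new supply: Qs' = 11 + 3(P - 2)
= 5 + 3P
New equilibrium quantity:
Q_new = 257/4
Tax revenue = tax * Q_new = 2 * 257/4 = 257/2

257/2


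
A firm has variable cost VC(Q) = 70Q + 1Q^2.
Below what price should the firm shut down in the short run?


AVC(Q) = VC(Q)/Q = 70 + 1Q
AVC is increasing in Q, so minimum AVC is at Q -> 0+.
Min AVC = 70
The firm should shut down if P < 70.

70


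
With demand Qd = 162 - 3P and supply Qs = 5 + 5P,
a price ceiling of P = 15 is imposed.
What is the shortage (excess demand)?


At P = 15:
Qd = 162 - 3*15 = 117
Qs = 5 + 5*15 = 80
Shortage = Qd - Qs = 117 - 80 = 37

37


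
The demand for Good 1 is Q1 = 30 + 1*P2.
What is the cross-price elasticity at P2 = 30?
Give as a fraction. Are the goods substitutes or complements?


dQ1/dP2 = 1
At P2 = 30: Q1 = 30 + 1*30 = 60
Exy = (dQ1/dP2)(P2/Q1) = 1 * 30 / 60 = 1/2
Since Exy > 0, the goods are substitutes.

1/2 (substitutes)


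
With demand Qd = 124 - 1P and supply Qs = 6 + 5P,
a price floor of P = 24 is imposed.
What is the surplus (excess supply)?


At P = 24:
Qd = 124 - 1*24 = 100
Qs = 6 + 5*24 = 126
Surplus = Qs - Qd = 126 - 100 = 26

26


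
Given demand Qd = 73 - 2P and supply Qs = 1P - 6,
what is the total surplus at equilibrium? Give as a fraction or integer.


Find equilibrium: 73 - 2P = 1P - 6
73 + 6 = 3P
P* = 79/3 = 79/3
Q* = 1*79/3 - 6 = 61/3
Inverse demand: P = 73/2 - Q/2, so P_max = 73/2
Inverse supply: P = 6 + Q/1, so P_min = 6
CS = (1/2) * 61/3 * (73/2 - 79/3) = 3721/36
PS = (1/2) * 61/3 * (79/3 - 6) = 3721/18
TS = CS + PS = 3721/36 + 3721/18 = 3721/12

3721/12


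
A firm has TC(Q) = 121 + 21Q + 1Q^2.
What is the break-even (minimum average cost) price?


AC(Q) = 121/Q + 21 + 1Q
To minimize: dAC/dQ = -121/Q^2 + 1 = 0
Q^2 = 121/1 = 121
Q* = 11
Min AC = 121/11 + 21 + 1*11
Min AC = 11 + 21 + 11 = 43

43


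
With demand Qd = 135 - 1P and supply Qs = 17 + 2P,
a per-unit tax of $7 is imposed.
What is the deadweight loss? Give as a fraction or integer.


Pre-tax equilibrium quantity: Q* = 287/3
Post-tax equilibrium quantity: Q_tax = 91
Reduction in quantity: Q* - Q_tax = 14/3
DWL = (1/2) * tax * (Q* - Q_tax)
DWL = (1/2) * 7 * 14/3 = 49/3

49/3


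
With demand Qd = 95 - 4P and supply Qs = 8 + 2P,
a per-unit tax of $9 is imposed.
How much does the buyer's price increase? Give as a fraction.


With a per-unit tax, the buyer's price increase depends on relative slopes.
Supply slope: d = 2, Demand slope: b = 4
Buyer's price increase = d * tax / (b + d)
= 2 * 9 / (4 + 2)
= 18 / 6 = 3

3


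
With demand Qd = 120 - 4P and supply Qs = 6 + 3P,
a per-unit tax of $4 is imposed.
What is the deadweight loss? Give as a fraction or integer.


Pre-tax equilibrium quantity: Q* = 384/7
Post-tax equilibrium quantity: Q_tax = 48
Reduction in quantity: Q* - Q_tax = 48/7
DWL = (1/2) * tax * (Q* - Q_tax)
DWL = (1/2) * 4 * 48/7 = 96/7

96/7


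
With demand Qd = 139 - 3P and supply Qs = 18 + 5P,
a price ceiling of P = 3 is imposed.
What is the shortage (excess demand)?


At P = 3:
Qd = 139 - 3*3 = 130
Qs = 18 + 5*3 = 33
Shortage = Qd - Qs = 130 - 33 = 97

97


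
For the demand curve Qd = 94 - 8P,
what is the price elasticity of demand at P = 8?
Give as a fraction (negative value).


dQ/dP = -8
At P = 8: Q = 94 - 8*8 = 30
E = (dQ/dP)(P/Q) = (-8)(8/30) = -32/15

-32/15


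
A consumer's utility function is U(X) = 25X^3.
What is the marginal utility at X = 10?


MU = dU/dX = 25*3*X^(3-1)
MU = 75*X^2
At X = 10:
MU = 75 * 10^2
MU = 75 * 100 = 7500

7500


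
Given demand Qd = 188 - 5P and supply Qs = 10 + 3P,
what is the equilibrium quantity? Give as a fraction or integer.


First find equilibrium price:
188 - 5P = 10 + 3P
P* = 178/8 = 89/4
Then substitute into demand:
Q* = 188 - 5 * 89/4 = 307/4

307/4


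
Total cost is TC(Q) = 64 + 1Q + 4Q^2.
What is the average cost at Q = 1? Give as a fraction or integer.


TC(1) = 64 + 1*1 + 4*1^2
TC(1) = 64 + 1 + 4 = 69
AC = TC/Q = 69/1 = 69

69


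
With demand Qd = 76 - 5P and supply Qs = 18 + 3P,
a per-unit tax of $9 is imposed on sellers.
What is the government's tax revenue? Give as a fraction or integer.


With tax on sellers, new supply: Qs' = 18 + 3(P - 9)
= 3P - 9
New equilibrium quantity:
Q_new = 183/8
Tax revenue = tax * Q_new = 9 * 183/8 = 1647/8

1647/8


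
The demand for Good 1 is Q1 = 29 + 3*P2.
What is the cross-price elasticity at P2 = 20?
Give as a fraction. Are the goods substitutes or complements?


dQ1/dP2 = 3
At P2 = 20: Q1 = 29 + 3*20 = 89
Exy = (dQ1/dP2)(P2/Q1) = 3 * 20 / 89 = 60/89
Since Exy > 0, the goods are substitutes.

60/89 (substitutes)


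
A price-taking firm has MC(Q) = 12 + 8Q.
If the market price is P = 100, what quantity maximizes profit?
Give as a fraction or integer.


In perfect competition, profit is maximized where P = MC.
100 = 12 + 8Q
88 = 8Q
Q* = 88/8 = 11

11


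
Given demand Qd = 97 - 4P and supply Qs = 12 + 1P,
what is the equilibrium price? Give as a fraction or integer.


At equilibrium, Qd = Qs.
97 - 4P = 12 + 1P
97 - 12 = 4P + 1P
85 = 5P
P* = 85/5 = 17

17


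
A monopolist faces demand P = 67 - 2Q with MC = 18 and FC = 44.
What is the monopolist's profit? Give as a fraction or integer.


MR = MC: 67 - 4Q = 18
Q* = 49/4
P* = 67 - 2*49/4 = 85/2
Profit = (P* - MC)*Q* - FC
= (85/2 - 18)*49/4 - 44
= 49/2*49/4 - 44
= 2401/8 - 44 = 2049/8

2049/8
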